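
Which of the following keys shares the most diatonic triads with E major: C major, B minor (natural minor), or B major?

Triads of E major: E (I), F#m (ii), G#m (iii), A (IV), B (V), C#m (vi), D#dim (vii°).
C major shares 0: none.
B minor (natural minor) shares 2: F#m, A.
B major shares 4: E, G#m, B, C#m.
The most common triads (4) are shared with B major.

B major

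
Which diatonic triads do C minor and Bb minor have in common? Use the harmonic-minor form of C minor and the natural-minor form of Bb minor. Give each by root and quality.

Triads in C minor (harmonic minor): C minor (i), D diminished (ii°), Eb augmented (III+), F minor (iv), G major (V), Ab major (VI), B diminished (vii°).
Triads in Bb minor (natural minor): Bb minor (i), C diminished (ii°), Db major (III), Eb minor (iv), F minor (v), Gb major (VI), Ab major (VII).
Shared triads with their functions: F minor (iv in C minor, v in Bb minor); Ab major (VI in C minor, VII in Bb minor).

Fm, Ab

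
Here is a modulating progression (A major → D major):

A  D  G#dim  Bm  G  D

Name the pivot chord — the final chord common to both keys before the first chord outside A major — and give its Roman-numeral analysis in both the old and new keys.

Chords diatonic to A major: A, Bm, C#m, D, E, F#m, G#dim.
Reading the progression, the first chord not in that set is G, so the modulation leaves A major there.
The chord immediately before G is Bm, which is diatonic to both keys: ii in A major and vi in D major.

Bm — ii in A major, vi in D major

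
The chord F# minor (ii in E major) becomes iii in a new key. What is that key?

D major

The numeral iii denotes a minor triad on scale degree 3. With F# on degree 3, the tonic of the new key is D.
Degree 3 carries a minor triad in major keys, so the destination is D major.
Check: the diatonic triads of D major are D (I), Em (ii), F#m (iii), G (IV), A (V), Bm (vi), C#dim (vii°) — F# minor is indeed iii.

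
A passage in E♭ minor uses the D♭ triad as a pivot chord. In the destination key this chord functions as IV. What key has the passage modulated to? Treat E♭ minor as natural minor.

The numeral IV denotes a major triad on scale degree 4. With D♭ on degree 4, the tonic of the new key is A♭.
Degree 4 carries a major triad in major keys, so the destination is A♭ major.
Check: the diatonic triads of A♭ major are A♭ (I), B♭m (ii), Cm (iii), D♭ (IV), E♭ (V), Fm (vi), Gdim (vii°) — D♭ is indeed IV.

A♭ major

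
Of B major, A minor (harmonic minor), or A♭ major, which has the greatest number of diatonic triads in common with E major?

Triads of E major: E major (I), F♯ minor (ii), G♯ minor (iii), A major (IV), B major (V), C♯ minor (vi), D♯ diminished (vii°).
B major shares 4: E, G♯m, B, C♯m.
A minor (harmonic minor) shares 1: E.
A♭ major shares 0: none.
The most common triads (4) are shared with B major.

B major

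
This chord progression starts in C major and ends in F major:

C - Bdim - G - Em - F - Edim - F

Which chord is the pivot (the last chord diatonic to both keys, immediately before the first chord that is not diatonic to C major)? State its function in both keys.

Chords diatonic to C major: C, Dm, Em, F, G, Am, Bdim.
Reading the progression, the first chord not in that set is Edim, so the modulation leaves C major there.
The chord immediately before Edim is F, which is diatonic to both keys: IV in C major and I in F major.

F — IV in C major, I in F major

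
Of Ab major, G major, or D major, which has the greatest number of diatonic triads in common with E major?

Triads of E major: E (I), F#m (ii), G#m (iii), A (IV), B (V), C#m (vi), D#dim (vii°).
Ab major shares 0: none.
G major shares 0: none.
D major shares 2: F#m, A.
The most common triads (2) are shared with D major.

D major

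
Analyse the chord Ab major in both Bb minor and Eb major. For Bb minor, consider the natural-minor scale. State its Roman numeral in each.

The scale of Bb minor (natural minor) is Bb C Db Eb F Gb Ab; Ab is degree 7, and the triad built there (Ab-C-Eb) is major, so it is VII.
The scale of Eb major is Eb F G Ab Bb C D; Ab is degree 4, and the triad built there (Ab-C-Eb) is major, so it is IV.

VII in Bb minor; IV in Eb major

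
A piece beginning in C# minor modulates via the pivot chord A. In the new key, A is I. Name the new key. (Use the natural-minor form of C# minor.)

A major

The numeral I denotes a major triad on scale degree 1. With A on degree 1, the tonic of the new key is A.
Degree 1 carries a major triad in major keys, so the destination is A major.
Check: the diatonic triads of A major are A (I), Bm (ii), C#m (iii), D (IV), E (V), F#m (vi), G#dim (vii°) — A is indeed I.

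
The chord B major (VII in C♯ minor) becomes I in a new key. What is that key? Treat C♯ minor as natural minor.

B major

The numeral I denotes a major triad on scale degree 1. With B on degree 1, the tonic of the new key is B.
Degree 1 carries a major triad in major keys, so the destination is B major.
Check: the diatonic triads of B major are B (I), C♯m (ii), D♯m (iii), E (IV), F♯ (V), G♯m (vi), A♯dim (vii°) — B major is indeed I.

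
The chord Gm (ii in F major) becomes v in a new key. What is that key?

C minor

The numeral v denotes a minor triad on scale degree 5. With G on degree 5, the tonic of the new key is C.
Degree 5 carries a minor triad in natural-minor keys, so the destination is C minor.
Check: the diatonic triads of C minor (natural minor) are Cm (i), Ddim (ii°), Eb (III), Fm (iv), Gm (v), Ab (VI), Bb (VII) — Gm is indeed v.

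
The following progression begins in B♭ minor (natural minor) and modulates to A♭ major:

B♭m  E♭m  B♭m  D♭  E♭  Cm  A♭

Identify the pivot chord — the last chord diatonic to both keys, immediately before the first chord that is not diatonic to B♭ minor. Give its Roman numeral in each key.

Chords diatonic to B♭ minor: B♭m, Cdim, D♭, E♭m, Fm, G♭, A♭.
Reading the progression, the first chord not in that set is E♭, so the modulation leaves B♭ minor there.
The chord immediately before E♭ is D♭, which is diatonic to both keys: III in B♭ minor and IV in A♭ major.

D♭ — III in B♭ minor, IV in A♭ major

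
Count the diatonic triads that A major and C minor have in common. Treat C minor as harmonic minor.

0

Diatonic triads of A major: A (I), Bm (ii), C#m (iii), D (IV), E (V), F#m (vi), G#dim (vii°).
Diatonic triads of C minor (harmonic minor): Cm (i), Ddim (ii°), Ebaug (III+), Fm (iv), G (V), Ab (VI), Bdim (vii°).
No triad has the same root and quality in both keys.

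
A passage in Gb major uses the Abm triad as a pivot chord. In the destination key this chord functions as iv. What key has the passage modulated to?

Eb minor

The numeral iv denotes a minor triad on scale degree 4. With Ab on degree 4, the tonic of the new key is Eb.
Degree 4 carries a minor triad in minor keys, so the destination is Eb minor.
Check: the diatonic triads of Eb minor (natural minor) are Ebm (i), Fdim (ii°), Gb (III), Abm (iv), Bbm (v), Cb (VI), Db (VII) — Abm is indeed iv.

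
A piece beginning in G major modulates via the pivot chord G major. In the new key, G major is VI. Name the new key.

B minor

The numeral VI denotes a major triad on scale degree 6. With G on degree 6, the tonic of the new key is B.
Degree 6 carries a major triad in minor keys, so the destination is B minor.
Check: the diatonic triads of B minor (natural minor) are Bm (i), C#dim (ii°), D (III), Em (iv), F#m (v), G (VI), A (VII) — G major is indeed VI.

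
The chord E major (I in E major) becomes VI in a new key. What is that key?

The numeral VI denotes a major triad on scale degree 6. With E on degree 6, the tonic of the new key is G#.
Degree 6 carries a major triad in minor keys, so the destination is G# minor.
Check: the diatonic triads of G# minor (natural minor) are G#m (i), A#dim (ii°), B (III), C#m (iv), D#m (v), E (VI), F# (VII) — E major is indeed VI.

G# minor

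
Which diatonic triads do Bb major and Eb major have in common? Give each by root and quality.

Triads in Bb major: Bb major (I), C minor (ii), D minor (iii), Eb major (IV), F major (V), G minor (vi), A diminished (vii°).
Triads in Eb major: Eb major (I), F minor (ii), G minor (iii), Ab major (IV), Bb major (V), C minor (vi), D diminished (vii°).
Shared triads with their functions: Bb major (I in Bb major, V in Eb major); C minor (ii in Bb major, vi in Eb major); Eb major (IV in Bb major, I in Eb major); G minor (vi in Bb major, iii in Eb major).

Bb, Cm, Eb, Gm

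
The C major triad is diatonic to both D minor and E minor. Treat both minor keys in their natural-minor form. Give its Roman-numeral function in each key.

VII in D minor; VI in E minor

The scale of D minor (natural minor) is D E F G A Bb C; C is degree 7, and the triad built there (C-E-G) is major, so it is VII.
The scale of E minor (natural minor) is E F# G A B C D; C is degree 6, and the triad built there (C-E-G) is major, so it is VI.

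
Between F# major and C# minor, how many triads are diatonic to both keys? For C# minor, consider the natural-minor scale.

Diatonic triads of F# major: F# (I), G#m (ii), A#m (iii), B (IV), C# (V), D#m (vi), E#dim (vii°).
Diatonic triads of C# minor (natural minor): C#m (i), D#dim (ii°), E (III), F#m (iv), G#m (v), A (VI), B (VII).
Matching root and quality in both lists: G#m, B.
That gives 2 common triads.

2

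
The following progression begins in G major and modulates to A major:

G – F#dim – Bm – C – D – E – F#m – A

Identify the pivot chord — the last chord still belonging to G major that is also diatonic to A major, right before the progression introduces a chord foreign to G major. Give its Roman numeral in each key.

D — V in G major, IV in A major

Chords diatonic to G major: G, Am, Bm, C, D, Em, F#dim.
Reading the progression, the first chord not in that set is E, so the modulation leaves G major there.
The chord immediately before E is D, which is diatonic to both keys: V in G major and IV in A major.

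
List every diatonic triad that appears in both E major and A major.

E, F♯m, A, C♯m

Triads in E major: E major (I), F♯ minor (ii), G♯ minor (iii), A major (IV), B major (V), C♯ minor (vi), D♯ diminished (vii°).
Triads in A major: A major (I), B minor (ii), C♯ minor (iii), D major (IV), E major (V), F♯ minor (vi), G♯ diminished (vii°).
Shared triads with their functions: E major (I in E major, V in A major); F♯ minor (ii in E major, vi in A major); A major (IV in E major, I in A major); C♯ minor (vi in E major, iii in A major).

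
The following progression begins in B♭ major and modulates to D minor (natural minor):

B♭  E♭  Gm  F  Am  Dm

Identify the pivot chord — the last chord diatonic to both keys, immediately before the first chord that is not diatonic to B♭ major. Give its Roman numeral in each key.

Chords diatonic to B♭ major: B♭, Cm, Dm, E♭, F, Gm, Adim.
Reading the progression, the first chord not in that set is Am, so the modulation leaves B♭ major there.
The chord immediately before Am is F, which is diatonic to both keys: V in B♭ major and III in D minor.

F — V in B♭ major, III in D minor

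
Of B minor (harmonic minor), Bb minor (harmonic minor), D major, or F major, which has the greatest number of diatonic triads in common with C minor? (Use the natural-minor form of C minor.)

Triads of C minor (natural minor): Cm (i), Ddim (ii°), Eb (III), Fm (iv), Gm (v), Ab (VI), Bb (VII).
B minor (harmonic minor) shares 0: none.
Bb minor (harmonic minor) shares 0: none.
D major shares 0: none.
F major shares 2: Gm, Bb.
The most common triads (2) are shared with F major.

F major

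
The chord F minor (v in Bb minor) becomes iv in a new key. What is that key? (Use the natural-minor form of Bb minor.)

C minor

The numeral iv denotes a minor triad on scale degree 4. With F on degree 4, the tonic of the new key is C.
Degree 4 carries a minor triad in minor keys, so the destination is C minor.
Check: the diatonic triads of C minor (natural minor) are Cm (i), Ddim (ii°), Eb (III), Fm (iv), Gm (v), Ab (VI), Bb (VII) — F minor is indeed iv.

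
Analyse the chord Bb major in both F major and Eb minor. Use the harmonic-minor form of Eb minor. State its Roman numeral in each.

The scale of F major is F G A Bb C D E; Bb is degree 4, and the triad built there (Bb-D-F) is major, so it is IV.
The scale of Eb minor (harmonic minor) is Eb F Gb Ab Bb Cb D; Bb is degree 5, and the triad built there (Bb-D-F) is major, so it is V.

IV in F major; V in Eb minor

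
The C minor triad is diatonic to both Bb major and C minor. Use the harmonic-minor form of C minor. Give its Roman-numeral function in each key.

The scale of Bb major is Bb C D Eb F G A; C is degree 2, and the triad built there (C-Eb-G) is minor, so it is ii.
The scale of C minor (harmonic minor) is C D Eb F G Ab B; C is degree 1, and the triad built there (C-Eb-G) is minor, so it is i.

ii in Bb major; i in C minor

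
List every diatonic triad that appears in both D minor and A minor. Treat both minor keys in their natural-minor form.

Triads in D minor (natural minor): Dm (i), Edim (ii°), F (III), Gm (iv), Am (v), B♭ (VI), C (VII).
Triads in A minor (natural minor): Am (i), Bdim (ii°), C (III), Dm (iv), Em (v), F (VI), G (VII).
Shared triads with their functions: Dm (i in D minor, iv in A minor); F (III in D minor, VI in A minor); Am (v in D minor, i in A minor); C (VII in D minor, III in A minor).

Dm, F, Am, C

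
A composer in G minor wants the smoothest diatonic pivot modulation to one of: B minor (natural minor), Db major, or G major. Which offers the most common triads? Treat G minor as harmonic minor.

G major

Triads of G minor (harmonic minor): G minor (i), A diminished (ii°), Bb augmented (III+), C minor (iv), D major (V), Eb major (VI), F# diminished (vii°).
B minor (natural minor) shares 1: D.
Db major shares 0: none.
G major shares 2: D, F#dim.
The most common triads (2) are shared with G major.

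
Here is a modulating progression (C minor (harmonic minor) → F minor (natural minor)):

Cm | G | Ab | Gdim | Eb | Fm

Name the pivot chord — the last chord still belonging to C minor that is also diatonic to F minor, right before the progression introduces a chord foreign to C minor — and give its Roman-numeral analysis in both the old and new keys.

Ab — VI in C minor, III in F minor

Chords diatonic to C minor: Cm, Ddim, Ebaug, Fm, G, Ab, Bdim.
Reading the progression, the first chord not in that set is Gdim, so the modulation leaves C minor there.
The chord immediately before Gdim is Ab, which is diatonic to both keys: VI in C minor and III in F minor.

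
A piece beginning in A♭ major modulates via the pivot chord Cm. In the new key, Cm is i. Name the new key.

C minor

The numeral i denotes a minor triad on scale degree 1. With C on degree 1, the tonic of the new key is C.
Degree 1 carries a minor triad in minor keys, so the destination is C minor.
Check: the diatonic triads of C minor (natural minor) are Cm (i), Ddim (ii°), E♭ (III), Fm (iv), Gm (v), A♭ (VI), B♭ (VII) — Cm is indeed i.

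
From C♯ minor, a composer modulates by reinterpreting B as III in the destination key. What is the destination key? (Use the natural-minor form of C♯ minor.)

The numeral III denotes a major triad on scale degree 3. With B on degree 3, the tonic of the new key is G♯.
Degree 3 carries a major triad in natural-minor keys, so the destination is G♯ minor.
Check: the diatonic triads of G♯ minor (natural minor) are G♯m (i), A♯dim (ii°), B (III), C♯m (iv), D♯m (v), E (VI), F♯ (VII) — B is indeed III.

G♯ minor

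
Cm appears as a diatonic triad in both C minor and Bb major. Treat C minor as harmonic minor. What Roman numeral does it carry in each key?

i in C minor; ii in Bb major

The scale of C minor (harmonic minor) is C D Eb F G Ab B; C is degree 1, and the triad built there (C-Eb-G) is minor, so it is i.
The scale of Bb major is Bb C D Eb F G A; C is degree 2, and the triad built there (C-Eb-G) is minor, so it is ii.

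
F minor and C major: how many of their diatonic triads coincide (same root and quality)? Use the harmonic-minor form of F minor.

Diatonic triads of F minor (harmonic minor): Fm (i), Gdim (ii°), A♭aug (III+), B♭m (iv), C (V), D♭ (VI), Edim (vii°).
Diatonic triads of C major: C (I), Dm (ii), Em (iii), F (IV), G (V), Am (vi), Bdim (vii°).
Matching root and quality in both lists: C.
That gives 1 common triad.

1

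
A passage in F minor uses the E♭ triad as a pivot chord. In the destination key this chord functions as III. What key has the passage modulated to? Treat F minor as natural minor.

C minor

The numeral III denotes a major triad on scale degree 3. With E♭ on degree 3, the tonic of the new key is C.
Degree 3 carries a major triad in natural-minor keys, so the destination is C minor.
Check: the diatonic triads of C minor (natural minor) are Cm (i), Ddim (ii°), E♭ (III), Fm (iv), Gm (v), A♭ (VI), B♭ (VII) — E♭ is indeed III.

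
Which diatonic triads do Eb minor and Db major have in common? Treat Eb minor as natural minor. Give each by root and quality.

Ebm, Gb, Bbm, Db

Triads in Eb minor (natural minor): Eb minor (i), F diminished (ii°), Gb major (III), Ab minor (iv), Bb minor (v), Cb major (VI), Db major (VII).
Triads in Db major: Db major (I), Eb minor (ii), F minor (iii), Gb major (IV), Ab major (V), Bb minor (vi), C diminished (vii°).
Shared triads with their functions: Eb minor (i in Eb minor, ii in Db major); Gb major (III in Eb minor, IV in Db major); Bb minor (v in Eb minor, vi in Db major); Db major (VII in Eb minor, I in Db major).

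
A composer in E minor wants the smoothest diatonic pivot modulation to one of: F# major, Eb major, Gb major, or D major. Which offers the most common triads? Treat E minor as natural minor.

Triads of E minor (natural minor): E minor (i), F# diminished (ii°), G major (III), A minor (iv), B minor (v), C major (VI), D major (VII).
F# major shares 0: none.
Eb major shares 0: none.
Gb major shares 0: none.
D major shares 4: Em, G, Bm, D.
The most common triads (4) are shared with D major.

D major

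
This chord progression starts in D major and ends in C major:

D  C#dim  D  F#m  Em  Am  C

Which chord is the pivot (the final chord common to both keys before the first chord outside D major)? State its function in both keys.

Chords diatonic to D major: D, Em, F#m, G, A, Bm, C#dim.
Reading the progression, the first chord not in that set is Am, so the modulation leaves D major there.
The chord immediately before Am is Em, which is diatonic to both keys: ii in D major and iii in C major.

Em — ii in D major, iii in C major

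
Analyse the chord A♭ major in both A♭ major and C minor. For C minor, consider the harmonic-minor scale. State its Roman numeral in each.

The scale of A♭ major is A♭ B♭ C D♭ E♭ F G; A♭ is degree 1, and the triad built there (A♭-C-E♭) is major, so it is I.
The scale of C minor (harmonic minor) is C D E♭ F G A♭ B; A♭ is degree 6, and the triad built there (A♭-C-E♭) is major, so it is VI.

I in A♭ major; VI in C minor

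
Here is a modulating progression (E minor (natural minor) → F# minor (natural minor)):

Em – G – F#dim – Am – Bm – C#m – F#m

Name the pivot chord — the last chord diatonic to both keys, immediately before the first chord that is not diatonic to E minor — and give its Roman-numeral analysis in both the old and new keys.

Bm — v in E minor, iv in F# minor

Chords diatonic to E minor: Em, F#dim, G, Am, Bm, C, D.
Reading the progression, the first chord not in that set is C#m, so the modulation leaves E minor there.
The chord immediately before C#m is Bm, which is diatonic to both keys: v in E minor and iv in F# minor.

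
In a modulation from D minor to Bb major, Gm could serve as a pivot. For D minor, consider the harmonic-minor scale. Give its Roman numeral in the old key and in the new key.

iv in D minor; vi in Bb major

The scale of D minor (harmonic minor) is D E F G A Bb C#; G is degree 4, and the triad built there (G-Bb-D) is minor, so it is iv.
The scale of Bb major is Bb C D Eb F G A; G is degree 6, and the triad built there (G-Bb-D) is minor, so it is vi.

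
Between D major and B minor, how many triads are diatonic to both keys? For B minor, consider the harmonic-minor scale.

4

Diatonic triads of D major: D (I), Em (ii), F#m (iii), G (IV), A (V), Bm (vi), C#dim (vii°).
Diatonic triads of B minor (harmonic minor): Bm (i), C#dim (ii°), Daug (III+), Em (iv), F# (V), G (VI), A#dim (vii°).
Matching root and quality in both lists: Em, G, Bm, C#dim.
That gives 4 common triads.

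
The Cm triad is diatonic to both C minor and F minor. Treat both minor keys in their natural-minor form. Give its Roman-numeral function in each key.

i in C minor; v in F minor

The scale of C minor (natural minor) is C D Eb F G Ab Bb; C is degree 1, and the triad built there (C-Eb-G) is minor, so it is i.
The scale of F minor (natural minor) is F G Ab Bb C Db Eb; C is degree 5, and the triad built there (C-Eb-G) is minor, so it is v.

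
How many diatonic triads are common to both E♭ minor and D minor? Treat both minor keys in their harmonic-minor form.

1

Diatonic triads of E♭ minor (harmonic minor): E♭m (i), Fdim (ii°), G♭aug (III+), A♭m (iv), B♭ (V), C♭ (VI), Ddim (vii°).
Diatonic triads of D minor (harmonic minor): Dm (i), Edim (ii°), Faug (III+), Gm (iv), A (V), B♭ (VI), C♯dim (vii°).
Matching root and quality in both lists: B♭.
That gives 1 common triad.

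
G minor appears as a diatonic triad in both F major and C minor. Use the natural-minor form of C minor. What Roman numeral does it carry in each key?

The scale of F major is F G A B♭ C D E; G is degree 2, and the triad built there (G-B♭-D) is minor, so it is ii.
The scale of C minor (natural minor) is C D E♭ F G A♭ B♭; G is degree 5, and the triad built there (G-B♭-D) is minor, so it is v.

ii in F major; v in C minor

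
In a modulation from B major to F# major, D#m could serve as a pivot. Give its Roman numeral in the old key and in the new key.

The scale of B major is B C# D# E F# G# A#; D# is degree 3, and the triad built there (D#-F#-A#) is minor, so it is iii.
The scale of F# major is F# G# A# B C# D# E#; D# is degree 6, and the triad built there (D#-F#-A#) is minor, so it is vi.

iii in B major; vi in F# major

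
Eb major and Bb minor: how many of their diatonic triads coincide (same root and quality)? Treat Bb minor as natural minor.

2

Diatonic triads of Eb major: Eb (I), Fm (ii), Gm (iii), Ab (IV), Bb (V), Cm (vi), Ddim (vii°).
Diatonic triads of Bb minor (natural minor): Bbm (i), Cdim (ii°), Db (III), Ebm (iv), Fm (v), Gb (VI), Ab (VII).
Matching root and quality in both lists: Fm, Ab.
That gives 2 common triads.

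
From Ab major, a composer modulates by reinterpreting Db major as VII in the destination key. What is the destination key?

The numeral VII denotes a major triad on scale degree 7. With Db on degree 7, the tonic of the new key is Eb.
Degree 7 carries a major triad in natural-minor keys, so the destination is Eb minor.
Check: the diatonic triads of Eb minor (natural minor) are Ebm (i), Fdim (ii°), Gb (III), Abm (iv), Bbm (v), Cb (VI), Db (VII) — Db major is indeed VII.

Eb minor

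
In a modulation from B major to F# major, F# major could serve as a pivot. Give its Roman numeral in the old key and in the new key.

V in B major; I in F# major

The scale of B major is B C# D# E F# G# A#; F# is degree 5, and the triad built there (F#-A#-C#) is major, so it is V.
The scale of F# major is F# G# A# B C# D# E#; F# is degree 1, and the triad built there (F#-A#-C#) is major, so it is I.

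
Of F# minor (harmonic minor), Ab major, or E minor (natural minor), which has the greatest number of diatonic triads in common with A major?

Triads of A major: A major (I), B minor (ii), C# minor (iii), D major (IV), E major (V), F# minor (vi), G# diminished (vii°).
F# minor (harmonic minor) shares 4: Bm, D, F#m, G#dim.
Ab major shares 0: none.
E minor (natural minor) shares 2: Bm, D.
The most common triads (4) are shared with F# minor.

F# minor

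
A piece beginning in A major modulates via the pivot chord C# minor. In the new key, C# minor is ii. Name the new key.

The numeral ii denotes a minor triad on scale degree 2. With C# on degree 2, the tonic of the new key is B.
Degree 2 carries a minor triad in major keys, so the destination is B major.
Check: the diatonic triads of B major are B (I), C#m (ii), D#m (iii), E (IV), F# (V), G#m (vi), A#dim (vii°) — C# minor is indeed ii.

B major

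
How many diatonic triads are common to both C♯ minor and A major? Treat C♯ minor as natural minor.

4

Diatonic triads of C♯ minor (natural minor): C♯ minor (i), D♯ diminished (ii°), E major (III), F♯ minor (iv), G♯ minor (v), A major (VI), B major (VII).
Diatonic triads of A major: A major (I), B minor (ii), C♯ minor (iii), D major (IV), E major (V), F♯ minor (vi), G♯ diminished (vii°).
Matching root and quality in both lists: C♯ minor, E major, F♯ minor, A major.
That gives 4 common triads.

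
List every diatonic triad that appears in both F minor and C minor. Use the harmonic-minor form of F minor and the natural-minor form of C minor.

Triads in F minor (harmonic minor): Fm (i), Gdim (ii°), Abaug (III+), Bbm (iv), C (V), Db (VI), Edim (vii°).
Triads in C minor (natural minor): Cm (i), Ddim (ii°), Eb (III), Fm (iv), Gm (v), Ab (VI), Bb (VII).
Shared triads with their functions: Fm (i in F minor, iv in C minor).

Fm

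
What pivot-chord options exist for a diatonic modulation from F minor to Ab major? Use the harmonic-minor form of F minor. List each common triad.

Triads in F minor (harmonic minor): Fm (i), Gdim (ii°), Abaug (III+), Bbm (iv), C (V), Db (VI), Edim (vii°).
Triads in Ab major: Ab (I), Bbm (ii), Cm (iii), Db (IV), Eb (V), Fm (vi), Gdim (vii°).
Shared triads with their functions: Fm (i in F minor, vi in Ab major); Gdim (ii° in F minor, vii° in Ab major); Bbm (iv in F minor, ii in Ab major); Db (VI in F minor, IV in Ab major).

Fm, Gdim, Bbm, Db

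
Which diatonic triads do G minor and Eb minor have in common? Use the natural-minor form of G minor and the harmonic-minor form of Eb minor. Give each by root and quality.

Bb

Triads in G minor (natural minor): G minor (i), A diminished (ii°), Bb major (III), C minor (iv), D minor (v), Eb major (VI), F major (VII).
Triads in Eb minor (harmonic minor): Eb minor (i), F diminished (ii°), Gb augmented (III+), Ab minor (iv), Bb major (V), Cb major (VI), D diminished (vii°).
Shared triads with their functions: Bb major (III in G minor, V in Eb minor).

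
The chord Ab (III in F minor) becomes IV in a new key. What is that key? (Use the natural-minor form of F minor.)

The numeral IV denotes a major triad on scale degree 4. With Ab on degree 4, the tonic of the new key is Eb.
Degree 4 carries a major triad in major keys, so the destination is Eb major.
Check: the diatonic triads of Eb major are Eb (I), Fm (ii), Gm (iii), Ab (IV), Bb (V), Cm (vi), Ddim (vii°) — Ab is indeed IV.

Eb major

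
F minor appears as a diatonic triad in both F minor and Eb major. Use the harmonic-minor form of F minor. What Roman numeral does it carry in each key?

i in F minor; ii in Eb major

The scale of F minor (harmonic minor) is F G Ab Bb C Db E; F is degree 1, and the triad built there (F-Ab-C) is minor, so it is i.
The scale of Eb major is Eb F G Ab Bb C D; F is degree 2, and the triad built there (F-Ab-C) is minor, so it is ii.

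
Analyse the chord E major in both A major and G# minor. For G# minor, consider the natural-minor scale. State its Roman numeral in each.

The scale of A major is A B C# D E F# G#; E is degree 5, and the triad built there (E-G#-B) is major, so it is V.
The scale of G# minor (natural minor) is G# A# B C# D# E F#; E is degree 6, and the triad built there (E-G#-B) is major, so it is VI.

V in A major; VI in G# minor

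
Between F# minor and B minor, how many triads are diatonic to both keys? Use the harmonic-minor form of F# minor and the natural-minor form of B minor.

3

Diatonic triads of F# minor (harmonic minor): F# minor (i), G# diminished (ii°), A augmented (III+), B minor (iv), C# major (V), D major (VI), E# diminished (vii°).
Diatonic triads of B minor (natural minor): B minor (i), C# diminished (ii°), D major (III), E minor (iv), F# minor (v), G major (VI), A major (VII).
Matching root and quality in both lists: F# minor, B minor, D major.
That gives 3 common triads.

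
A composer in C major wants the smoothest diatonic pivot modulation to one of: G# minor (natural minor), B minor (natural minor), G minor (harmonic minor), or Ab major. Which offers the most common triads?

Triads of C major: C (I), Dm (ii), Em (iii), F (IV), G (V), Am (vi), Bdim (vii°).
G# minor (natural minor) shares 0: none.
B minor (natural minor) shares 2: Em, G.
G minor (harmonic minor) shares 0: none.
Ab major shares 0: none.
The most common triads (2) are shared with B minor.

B minor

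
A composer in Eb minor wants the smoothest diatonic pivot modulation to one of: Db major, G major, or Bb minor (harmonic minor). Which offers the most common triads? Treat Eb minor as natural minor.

Db major

Triads of Eb minor (natural minor): Ebm (i), Fdim (ii°), Gb (III), Abm (iv), Bbm (v), Cb (VI), Db (VII).
Db major shares 4: Ebm, Gb, Bbm, Db.
G major shares 0: none.
Bb minor (harmonic minor) shares 3: Ebm, Gb, Bbm.
The most common triads (4) are shared with Db major.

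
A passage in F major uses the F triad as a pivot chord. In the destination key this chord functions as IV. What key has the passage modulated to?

C major

The numeral IV denotes a major triad on scale degree 4. With F on degree 4, the tonic of the new key is C.
Degree 4 carries a major triad in major keys, so the destination is C major.
Check: the diatonic triads of C major are C (I), Dm (ii), Em (iii), F (IV), G (V), Am (vi), Bdim (vii°) — F is indeed IV.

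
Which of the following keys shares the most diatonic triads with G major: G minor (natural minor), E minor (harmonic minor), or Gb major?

E minor

Triads of G major: G (I), Am (ii), Bm (iii), C (IV), D (V), Em (vi), F#dim (vii°).
G minor (natural minor) shares 0: none.
E minor (harmonic minor) shares 4: Am, C, Em, F#dim.
Gb major shares 0: none.
The most common triads (4) are shared with E minor.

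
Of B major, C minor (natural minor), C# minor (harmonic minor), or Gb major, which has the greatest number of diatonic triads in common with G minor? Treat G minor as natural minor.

C minor

Triads of G minor (natural minor): G minor (i), A diminished (ii°), Bb major (III), C minor (iv), D minor (v), Eb major (VI), F major (VII).
B major shares 0: none.
C minor (natural minor) shares 4: Gm, Bb, Cm, Eb.
C# minor (harmonic minor) shares 0: none.
Gb major shares 0: none.
The most common triads (4) are shared with C minor.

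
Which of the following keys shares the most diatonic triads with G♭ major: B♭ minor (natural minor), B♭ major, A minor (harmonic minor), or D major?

Triads of G♭ major: G♭ (I), A♭m (ii), B♭m (iii), C♭ (IV), D♭ (V), E♭m (vi), Fdim (vii°).
B♭ minor (natural minor) shares 4: G♭, B♭m, D♭, E♭m.
B♭ major shares 0: none.
A minor (harmonic minor) shares 0: none.
D major shares 0: none.
The most common triads (4) are shared with B♭ minor.

B♭ minor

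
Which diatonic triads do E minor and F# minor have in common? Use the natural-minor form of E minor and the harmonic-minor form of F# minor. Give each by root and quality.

Bm, D

Triads in E minor (natural minor): Em (i), F#dim (ii°), G (III), Am (iv), Bm (v), C (VI), D (VII).
Triads in F# minor (harmonic minor): F#m (i), G#dim (ii°), Aaug (III+), Bm (iv), C# (V), D (VI), E#dim (vii°).
Shared triads with their functions: Bm (v in E minor, iv in F# minor); D (VII in E minor, VI in F# minor).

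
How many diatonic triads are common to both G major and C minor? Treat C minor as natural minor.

Diatonic triads of G major: G (I), Am (ii), Bm (iii), C (IV), D (V), Em (vi), F#dim (vii°).
Diatonic triads of C minor (natural minor): Cm (i), Ddim (ii°), Eb (III), Fm (iv), Gm (v), Ab (VI), Bb (VII).
No triad has the same root and quality in both keys.

0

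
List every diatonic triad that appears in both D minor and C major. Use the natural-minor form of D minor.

Dm, F, Am, C

Triads in D minor (natural minor): Dm (i), Edim (ii°), F (III), Gm (iv), Am (v), Bb (VI), C (VII).
Triads in C major: C (I), Dm (ii), Em (iii), F (IV), G (V), Am (vi), Bdim (vii°).
Shared triads with their functions: Dm (i in D minor, ii in C major); F (III in D minor, IV in C major); Am (v in D minor, vi in C major); C (VII in D minor, I in C major).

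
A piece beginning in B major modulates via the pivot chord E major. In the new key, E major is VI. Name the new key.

The numeral VI denotes a major triad on scale degree 6. With E on degree 6, the tonic of the new key is G#.
Degree 6 carries a major triad in minor keys, so the destination is G# minor.
Check: the diatonic triads of G# minor (natural minor) are G#m (i), A#dim (ii°), B (III), C#m (iv), D#m (v), E (VI), F# (VII) — E major is indeed VI.

G# minor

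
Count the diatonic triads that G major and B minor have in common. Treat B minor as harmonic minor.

Diatonic triads of G major: G (I), Am (ii), Bm (iii), C (IV), D (V), Em (vi), F#dim (vii°).
Diatonic triads of B minor (harmonic minor): Bm (i), C#dim (ii°), Daug (III+), Em (iv), F# (V), G (VI), A#dim (vii°).
Matching root and quality in both lists: G, Bm, Em.
That gives 3 common triads.

3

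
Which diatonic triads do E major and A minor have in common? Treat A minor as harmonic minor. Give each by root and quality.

E

Triads in E major: E (I), F♯m (ii), G♯m (iii), A (IV), B (V), C♯m (vi), D♯dim (vii°).
Triads in A minor (harmonic minor): Am (i), Bdim (ii°), Caug (III+), Dm (iv), E (V), F (VI), G♯dim (vii°).
Shared triads with their functions: E (I in E major, V in A minor).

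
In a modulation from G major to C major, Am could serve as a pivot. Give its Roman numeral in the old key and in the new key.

ii in G major; vi in C major

The scale of G major is G A B C D E F#; A is degree 2, and the triad built there (A-C-E) is minor, so it is ii.
The scale of C major is C D E F G A B; A is degree 6, and the triad built there (A-C-E) is minor, so it is vi.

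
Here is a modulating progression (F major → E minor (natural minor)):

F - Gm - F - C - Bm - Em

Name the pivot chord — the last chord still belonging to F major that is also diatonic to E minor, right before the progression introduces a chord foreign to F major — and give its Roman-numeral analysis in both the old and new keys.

C — V in F major, VI in E minor

Chords diatonic to F major: F, Gm, Am, B♭, C, Dm, Edim.
Reading the progression, the first chord not in that set is Bm, so the modulation leaves F major there.
The chord immediately before Bm is C, which is diatonic to both keys: V in F major and VI in E minor.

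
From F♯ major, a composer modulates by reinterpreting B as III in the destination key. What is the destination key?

G♯ minor

The numeral III denotes a major triad on scale degree 3. With B on degree 3, the tonic of the new key is G♯.
Degree 3 carries a major triad in natural-minor keys, so the destination is G♯ minor.
Check: the diatonic triads of G♯ minor (natural minor) are G♯m (i), A♯dim (ii°), B (III), C♯m (iv), D♯m (v), E (VI), F♯ (VII) — B is indeed III.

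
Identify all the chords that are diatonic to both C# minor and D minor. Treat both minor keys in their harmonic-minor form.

A

Triads in C# minor (harmonic minor): C#m (i), D#dim (ii°), Eaug (III+), F#m (iv), G# (V), A (VI), B#dim (vii°).
Triads in D minor (harmonic minor): Dm (i), Edim (ii°), Faug (III+), Gm (iv), A (V), Bb (VI), C#dim (vii°).
Shared triads with their functions: A (VI in C# minor, V in D minor).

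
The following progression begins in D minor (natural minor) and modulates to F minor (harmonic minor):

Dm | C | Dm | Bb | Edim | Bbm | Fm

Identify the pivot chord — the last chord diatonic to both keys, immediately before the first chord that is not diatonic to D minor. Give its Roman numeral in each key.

Chords diatonic to D minor: Dm, Edim, F, Gm, Am, Bb, C.
Reading the progression, the first chord not in that set is Bbm, so the modulation leaves D minor there.
The chord immediately before Bbm is Edim, which is diatonic to both keys: ii° in D minor and vii° in F minor.

Edim — ii° in D minor, vii° in F minor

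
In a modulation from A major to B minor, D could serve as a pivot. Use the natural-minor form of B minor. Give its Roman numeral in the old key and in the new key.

IV in A major; III in B minor

The scale of A major is A B C♯ D E F♯ G♯; D is degree 4, and the triad built there (D-F♯-A) is major, so it is IV.
The scale of B minor (natural minor) is B C♯ D E F♯ G A; D is degree 3, and the triad built there (D-F♯-A) is major, so it is III.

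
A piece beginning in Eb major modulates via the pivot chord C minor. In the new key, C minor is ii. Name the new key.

Bb major

The numeral ii denotes a minor triad on scale degree 2. With C on degree 2, the tonic of the new key is Bb.
Degree 2 carries a minor triad in major keys, so the destination is Bb major.
Check: the diatonic triads of Bb major are Bb (I), Cm (ii), Dm (iii), Eb (IV), F (V), Gm (vi), Adim (vii°) — C minor is indeed ii.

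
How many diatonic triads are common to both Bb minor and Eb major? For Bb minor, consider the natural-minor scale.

Diatonic triads of Bb minor (natural minor): Bbm (i), Cdim (ii°), Db (III), Ebm (iv), Fm (v), Gb (VI), Ab (VII).
Diatonic triads of Eb major: Eb (I), Fm (ii), Gm (iii), Ab (IV), Bb (V), Cm (vi), Ddim (vii°).
Matching root and quality in both lists: Fm, Ab.
That gives 2 common triads.

2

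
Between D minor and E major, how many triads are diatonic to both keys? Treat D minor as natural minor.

Diatonic triads of D minor (natural minor): Dm (i), Edim (ii°), F (III), Gm (iv), Am (v), Bb (VI), C (VII).
Diatonic triads of E major: E (I), F#m (ii), G#m (iii), A (IV), B (V), C#m (vi), D#dim (vii°).
No triad has the same root and quality in both keys.

0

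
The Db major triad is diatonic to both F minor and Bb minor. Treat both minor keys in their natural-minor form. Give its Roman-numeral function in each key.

The scale of F minor (natural minor) is F G Ab Bb C Db Eb; Db is degree 6, and the triad built there (Db-F-Ab) is major, so it is VI.
The scale of Bb minor (natural minor) is Bb C Db Eb F Gb Ab; Db is degree 3, and the triad built there (Db-F-Ab) is major, so it is III.

VI in F minor; III in Bb minor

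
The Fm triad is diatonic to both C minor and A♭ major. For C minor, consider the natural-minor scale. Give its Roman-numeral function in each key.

The scale of C minor (natural minor) is C D E♭ F G A♭ B♭; F is degree 4, and the triad built there (F-A♭-C) is minor, so it is iv.
The scale of A♭ major is A♭ B♭ C D♭ E♭ F G; F is degree 6, and the triad built there (F-A♭-C) is minor, so it is vi.

iv in C minor; vi in A♭ major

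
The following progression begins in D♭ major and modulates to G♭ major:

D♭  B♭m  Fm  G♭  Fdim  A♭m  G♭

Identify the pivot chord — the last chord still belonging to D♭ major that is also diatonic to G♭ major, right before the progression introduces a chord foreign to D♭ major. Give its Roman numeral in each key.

Chords diatonic to D♭ major: D♭, E♭m, Fm, G♭, A♭, B♭m, Cdim.
Reading the progression, the first chord not in that set is Fdim, so the modulation leaves D♭ major there.
The chord immediately before Fdim is G♭, which is diatonic to both keys: IV in D♭ major and I in G♭ major.

G♭ — IV in D♭ major, I in G♭ major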